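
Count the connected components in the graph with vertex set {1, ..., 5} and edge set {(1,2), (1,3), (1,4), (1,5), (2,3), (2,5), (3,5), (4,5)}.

Step 1: Build adjacency list from edges:
  1: 2, 3, 4, 5
  2: 1, 3, 5
  3: 1, 2, 5
  4: 1, 5
  5: 1, 2, 3, 4

Step 2: Run BFS/DFS from vertex 1:
  Visited: {1, 2, 3, 4, 5}
  Reached 5 of 5 vertices

Step 3: All 5 vertices reached from vertex 1, so the graph is connected.
Number of connected components: 1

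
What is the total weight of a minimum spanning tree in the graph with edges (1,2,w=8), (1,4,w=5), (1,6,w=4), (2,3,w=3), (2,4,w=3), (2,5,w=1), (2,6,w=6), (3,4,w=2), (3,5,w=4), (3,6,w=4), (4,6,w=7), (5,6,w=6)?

Apply Kruskal's algorithm (sort edges by weight, add if no cycle):

Sorted edges by weight:
  (2,5) w=1
  (3,4) w=2
  (2,3) w=3
  (2,4) w=3
  (1,6) w=4
  (3,6) w=4
  (3,5) w=4
  (1,4) w=5
  (2,6) w=6
  (5,6) w=6
  (4,6) w=7
  (1,2) w=8

Add edge (2,5) w=1 -- no cycle. Running total: 1
Add edge (3,4) w=2 -- no cycle. Running total: 3
Add edge (2,3) w=3 -- no cycle. Running total: 6
Skip edge (2,4) w=3 -- would create cycle
Add edge (1,6) w=4 -- no cycle. Running total: 10
Add edge (3,6) w=4 -- no cycle. Running total: 14

MST edges: (2,5,w=1), (3,4,w=2), (2,3,w=3), (1,6,w=4), (3,6,w=4)
Total MST weight: 1 + 2 + 3 + 4 + 4 = 14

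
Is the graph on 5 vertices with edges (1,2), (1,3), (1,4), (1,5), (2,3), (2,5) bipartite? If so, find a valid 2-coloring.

Step 1: Attempt 2-coloring using BFS:
  Start at vertex 1, assign color 0
  Color vertex 2 with color 1 (neighbor of 1)
  Color vertex 3 with color 1 (neighbor of 1)
  Color vertex 4 with color 1 (neighbor of 1)
  Color vertex 5 with color 1 (neighbor of 1)

Step 2: Conflict found! Vertices 2 and 3 are adjacent but have the same color.
This means the graph contains an odd cycle.

The graph is NOT bipartite.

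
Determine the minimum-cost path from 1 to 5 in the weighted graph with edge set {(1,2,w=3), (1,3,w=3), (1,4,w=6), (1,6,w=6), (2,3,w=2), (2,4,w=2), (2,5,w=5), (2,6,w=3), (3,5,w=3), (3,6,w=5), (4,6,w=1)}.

Step 1: Build adjacency list with weights:
  1: 2(w=3), 3(w=3), 4(w=6), 6(w=6)
  2: 1(w=3), 3(w=2), 4(w=2), 5(w=5), 6(w=3)
  3: 1(w=3), 2(w=2), 5(w=3), 6(w=5)
  4: 1(w=6), 2(w=2), 6(w=1)
  5: 2(w=5), 3(w=3)
  6: 1(w=6), 2(w=3), 3(w=5), 4(w=1)

Step 2: Apply Dijkstra's algorithm from vertex 1:
  Visit vertex 1 (distance=0)
    Update dist[2] = 3
    Update dist[3] = 3
    Update dist[4] = 6
    Update dist[6] = 6
  Visit vertex 2 (distance=3)
    Update dist[4] = 5
    Update dist[5] = 8
  Visit vertex 3 (distance=3)
    Update dist[5] = 6
  Visit vertex 4 (distance=5)
  Visit vertex 5 (distance=6)

Step 3: Shortest path: 1 -> 3 -> 5
Total weight: 3 + 3 = 6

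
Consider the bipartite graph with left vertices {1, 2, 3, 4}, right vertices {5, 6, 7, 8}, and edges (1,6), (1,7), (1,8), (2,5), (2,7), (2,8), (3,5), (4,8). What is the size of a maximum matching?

Step 1: List the neighbors of each left vertex:
  1: 6, 7, 8
  2: 5, 7, 8
  3: 5
  4: 8

Step 2: Greedily match left vertices, then look for augmenting paths:
  Match 1 -- 6
  Match 2 -- 7
  Match 3 -- 5
  Match 4 -- 8
  No augmenting path remains.

Step 3: Verify this is maximum:
  Matching size 4 = min(|L|, |R|) = min(4, 4), which is an upper bound, so this matching is maximum.

Maximum matching: {(1,6), (2,7), (3,5), (4,8)}
Size: 4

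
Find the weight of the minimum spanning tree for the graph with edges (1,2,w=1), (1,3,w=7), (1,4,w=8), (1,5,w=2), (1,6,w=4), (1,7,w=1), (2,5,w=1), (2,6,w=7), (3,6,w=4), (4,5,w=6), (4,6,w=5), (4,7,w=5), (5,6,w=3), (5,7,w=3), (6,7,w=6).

Apply Kruskal's algorithm (sort edges by weight, add if no cycle):

Sorted edges by weight:
  (1,2) w=1
  (1,7) w=1
  (2,5) w=1
  (1,5) w=2
  (5,7) w=3
  (5,6) w=3
  (1,6) w=4
  (3,6) w=4
  (4,7) w=5
  (4,6) w=5
  (4,5) w=6
  (6,7) w=6
  (1,3) w=7
  (2,6) w=7
  (1,4) w=8

Add edge (1,2) w=1 -- no cycle. Running total: 1
Add edge (1,7) w=1 -- no cycle. Running total: 2
Add edge (2,5) w=1 -- no cycle. Running total: 3
Skip edge (1,5) w=2 -- would create cycle
Skip edge (5,7) w=3 -- would create cycle
Add edge (5,6) w=3 -- no cycle. Running total: 6
Skip edge (1,6) w=4 -- would create cycle
Add edge (3,6) w=4 -- no cycle. Running total: 10
Add edge (4,7) w=5 -- no cycle. Running total: 15

MST edges: (1,2,w=1), (1,7,w=1), (2,5,w=1), (5,6,w=3), (3,6,w=4), (4,7,w=5)
Total MST weight: 1 + 1 + 1 + 3 + 4 + 5 = 15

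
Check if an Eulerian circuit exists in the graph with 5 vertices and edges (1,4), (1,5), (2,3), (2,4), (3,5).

Step 1: Find the degree of each vertex:
  deg(1) = 2
  deg(2) = 2
  deg(3) = 2
  deg(4) = 2
  deg(5) = 2

Step 2: Count vertices with odd degree:
  All vertices have even degree (0 odd-degree vertices)

Step 3: Apply Euler's theorem:
  - Eulerian circuit exists iff graph is connected and all vertices have even degree
  - Eulerian path exists iff graph is connected and has 0 or 2 odd-degree vertices

Graph is connected with 0 odd-degree vertices.
Both Eulerian circuit and Eulerian path exist.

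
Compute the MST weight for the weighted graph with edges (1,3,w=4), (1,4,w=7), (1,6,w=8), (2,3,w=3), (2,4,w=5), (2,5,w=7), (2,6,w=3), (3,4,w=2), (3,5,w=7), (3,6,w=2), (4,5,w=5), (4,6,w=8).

Apply Kruskal's algorithm (sort edges by weight, add if no cycle):

Sorted edges by weight:
  (3,4) w=2
  (3,6) w=2
  (2,6) w=3
  (2,3) w=3
  (1,3) w=4
  (2,4) w=5
  (4,5) w=5
  (1,4) w=7
  (2,5) w=7
  (3,5) w=7
  (1,6) w=8
  (4,6) w=8

Add edge (3,4) w=2 -- no cycle. Running total: 2
Add edge (3,6) w=2 -- no cycle. Running total: 4
Add edge (2,6) w=3 -- no cycle. Running total: 7
Skip edge (2,3) w=3 -- would create cycle
Add edge (1,3) w=4 -- no cycle. Running total: 11
Skip edge (2,4) w=5 -- would create cycle
Add edge (4,5) w=5 -- no cycle. Running total: 16

MST edges: (3,4,w=2), (3,6,w=2), (2,6,w=3), (1,3,w=4), (4,5,w=5)
Total MST weight: 2 + 2 + 3 + 4 + 5 = 16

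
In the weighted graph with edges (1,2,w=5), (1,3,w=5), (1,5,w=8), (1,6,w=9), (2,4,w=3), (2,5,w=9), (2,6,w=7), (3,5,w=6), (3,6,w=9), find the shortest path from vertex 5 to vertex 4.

Step 1: Build adjacency list with weights:
  1: 2(w=5), 3(w=5), 5(w=8), 6(w=9)
  2: 1(w=5), 4(w=3), 5(w=9), 6(w=7)
  3: 1(w=5), 5(w=6), 6(w=9)
  4: 2(w=3)
  5: 1(w=8), 2(w=9), 3(w=6)
  6: 1(w=9), 2(w=7), 3(w=9)

Step 2: Apply Dijkstra's algorithm from vertex 5:
  Visit vertex 5 (distance=0)
    Update dist[1] = 8
    Update dist[2] = 9
    Update dist[3] = 6
  Visit vertex 3 (distance=6)
    Update dist[6] = 15
  Visit vertex 1 (distance=8)
  Visit vertex 2 (distance=9)
    Update dist[4] = 12
  Visit vertex 4 (distance=12)

Step 3: Shortest path: 5 -> 2 -> 4
Total weight: 9 + 3 = 12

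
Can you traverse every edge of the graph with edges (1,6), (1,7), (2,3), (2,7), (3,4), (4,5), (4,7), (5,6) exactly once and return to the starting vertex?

Step 1: Find the degree of each vertex:
  deg(1) = 2
  deg(2) = 2
  deg(3) = 2
  deg(4) = 3
  deg(5) = 2
  deg(6) = 2
  deg(7) = 3

Step 2: Count vertices with odd degree:
  Odd-degree vertices: 4, 7 (2 total)

Step 3: Apply Euler's theorem:
  - Eulerian circuit exists iff graph is connected and all vertices have even degree
  - Eulerian path exists iff graph is connected and has 0 or 2 odd-degree vertices

Graph is connected with exactly 2 odd-degree vertices (4, 7).
Eulerian path exists (starting and ending at the odd-degree vertices), but no Eulerian circuit.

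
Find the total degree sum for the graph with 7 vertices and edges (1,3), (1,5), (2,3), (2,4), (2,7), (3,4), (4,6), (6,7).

Step 1: Count edges incident to each vertex:
  deg(1) = 2 (neighbors: 3, 5)
  deg(2) = 3 (neighbors: 3, 4, 7)
  deg(3) = 3 (neighbors: 1, 2, 4)
  deg(4) = 3 (neighbors: 2, 3, 6)
  deg(5) = 1 (neighbors: 1)
  deg(6) = 2 (neighbors: 4, 7)
  deg(7) = 2 (neighbors: 2, 6)

Step 2: Sum all degrees:
  2 + 3 + 3 + 3 + 1 + 2 + 2 = 16

Verification: sum of degrees = 2 * |E| = 2 * 8 = 16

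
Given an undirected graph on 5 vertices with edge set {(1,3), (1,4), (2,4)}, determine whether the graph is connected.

Step 1: Build adjacency list from edges:
  1: 3, 4
  2: 4
  3: 1
  4: 1, 2
  5: (none)

Step 2: Run BFS/DFS from vertex 1:
  Visited: {1, 3, 4, 2}
  Reached 4 of 5 vertices

Step 3: Only 4 of 5 vertices reached. Graph is disconnected.
Connected components: {1, 2, 3, 4}, {5}
Answer: No, the graph is not connected (2 components).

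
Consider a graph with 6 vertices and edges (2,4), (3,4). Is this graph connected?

Step 1: Build adjacency list from edges:
  1: (none)
  2: 4
  3: 4
  4: 2, 3
  5: (none)
  6: (none)

Step 2: Run BFS/DFS from vertex 1:
  Visited: {1}
  Reached 1 of 6 vertices

Step 3: Only 1 of 6 vertices reached. Graph is disconnected.
Connected components: {1}, {2, 3, 4}, {5}, {6}
Answer: No, the graph is not connected (4 components).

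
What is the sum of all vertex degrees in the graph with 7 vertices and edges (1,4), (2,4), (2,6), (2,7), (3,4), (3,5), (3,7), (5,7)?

Step 1: Count edges incident to each vertex:
  deg(1) = 1 (neighbors: 4)
  deg(2) = 3 (neighbors: 4, 6, 7)
  deg(3) = 3 (neighbors: 4, 5, 7)
  deg(4) = 3 (neighbors: 1, 2, 3)
  deg(5) = 2 (neighbors: 3, 7)
  deg(6) = 1 (neighbors: 2)
  deg(7) = 3 (neighbors: 2, 3, 5)

Step 2: Sum all degrees:
  1 + 3 + 3 + 3 + 2 + 1 + 3 = 16

Verification: sum of degrees = 2 * |E| = 2 * 8 = 16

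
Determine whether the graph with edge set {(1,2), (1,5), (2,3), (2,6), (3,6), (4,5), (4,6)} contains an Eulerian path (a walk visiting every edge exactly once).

Step 1: Find the degree of each vertex:
  deg(1) = 2
  deg(2) = 3
  deg(3) = 2
  deg(4) = 2
  deg(5) = 2
  deg(6) = 3

Step 2: Count vertices with odd degree:
  Odd-degree vertices: 2, 6 (2 total)

Step 3: Apply Euler's theorem:
  - Eulerian circuit exists iff graph is connected and all vertices have even degree
  - Eulerian path exists iff graph is connected and has 0 or 2 odd-degree vertices

Graph is connected with exactly 2 odd-degree vertices (2, 6).
Eulerian path exists (starting and ending at the odd-degree vertices), but no Eulerian circuit.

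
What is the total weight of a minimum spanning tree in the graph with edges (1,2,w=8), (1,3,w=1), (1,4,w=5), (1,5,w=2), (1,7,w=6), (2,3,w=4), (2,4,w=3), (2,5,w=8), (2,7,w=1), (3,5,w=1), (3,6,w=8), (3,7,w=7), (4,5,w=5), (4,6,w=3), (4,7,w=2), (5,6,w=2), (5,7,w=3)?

Apply Kruskal's algorithm (sort edges by weight, add if no cycle):

Sorted edges by weight:
  (1,3) w=1
  (2,7) w=1
  (3,5) w=1
  (1,5) w=2
  (4,7) w=2
  (5,6) w=2
  (2,4) w=3
  (4,6) w=3
  (5,7) w=3
  (2,3) w=4
  (1,4) w=5
  (4,5) w=5
  (1,7) w=6
  (3,7) w=7
  (1,2) w=8
  (2,5) w=8
  (3,6) w=8

Add edge (1,3) w=1 -- no cycle. Running total: 1
Add edge (2,7) w=1 -- no cycle. Running total: 2
Add edge (3,5) w=1 -- no cycle. Running total: 3
Skip edge (1,5) w=2 -- would create cycle
Add edge (4,7) w=2 -- no cycle. Running total: 5
Add edge (5,6) w=2 -- no cycle. Running total: 7
Skip edge (2,4) w=3 -- would create cycle
Add edge (4,6) w=3 -- no cycle. Running total: 10

MST edges: (1,3,w=1), (2,7,w=1), (3,5,w=1), (4,7,w=2), (5,6,w=2), (4,6,w=3)
Total MST weight: 1 + 1 + 1 + 2 + 2 + 3 = 10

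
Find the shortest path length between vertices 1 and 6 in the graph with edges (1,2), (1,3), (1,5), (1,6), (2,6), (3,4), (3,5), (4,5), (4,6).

Step 1: Build adjacency list:
  1: 2, 3, 5, 6
  2: 1, 6
  3: 1, 4, 5
  4: 3, 5, 6
  5: 1, 3, 4
  6: 1, 2, 4

Step 2: BFS from vertex 1 to find shortest path to 6:
  vertex 2 reached at distance 1
  vertex 3 reached at distance 1
  vertex 5 reached at distance 1
  vertex 6 reached at distance 1

Step 3: Shortest path: 1 -> 6
Path length: 1 edge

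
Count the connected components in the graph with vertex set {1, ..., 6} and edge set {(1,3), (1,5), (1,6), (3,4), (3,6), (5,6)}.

Step 1: Build adjacency list from edges:
  1: 3, 5, 6
  2: (none)
  3: 1, 4, 6
  4: 3
  5: 1, 6
  6: 1, 3, 5

Step 2: Run BFS/DFS from vertex 1:
  Visited: {1, 3, 5, 6, 4}
  Reached 5 of 6 vertices

Step 3: Only 5 of 6 vertices reached. Graph is disconnected.
Connected components: {1, 3, 4, 5, 6}, {2}
Number of connected components: 2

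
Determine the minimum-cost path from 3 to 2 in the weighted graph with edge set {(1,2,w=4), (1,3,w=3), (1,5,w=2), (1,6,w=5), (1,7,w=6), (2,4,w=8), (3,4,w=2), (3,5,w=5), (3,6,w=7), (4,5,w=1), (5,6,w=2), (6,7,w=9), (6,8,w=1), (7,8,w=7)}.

Step 1: Build adjacency list with weights:
  1: 2(w=4), 3(w=3), 5(w=2), 6(w=5), 7(w=6)
  2: 1(w=4), 4(w=8)
  3: 1(w=3), 4(w=2), 5(w=5), 6(w=7)
  4: 2(w=8), 3(w=2), 5(w=1)
  5: 1(w=2), 3(w=5), 4(w=1), 6(w=2)
  6: 1(w=5), 3(w=7), 5(w=2), 7(w=9), 8(w=1)
  7: 1(w=6), 6(w=9), 8(w=7)
  8: 6(w=1), 7(w=7)

Step 2: Apply Dijkstra's algorithm from vertex 3:
  Visit vertex 3 (distance=0)
    Update dist[1] = 3
    Update dist[4] = 2
    Update dist[5] = 5
    Update dist[6] = 7
  Visit vertex 4 (distance=2)
    Update dist[2] = 10
    Update dist[5] = 3
  Visit vertex 1 (distance=3)
    Update dist[2] = 7
    Update dist[7] = 9
  Visit vertex 5 (distance=3)
    Update dist[6] = 5
  Visit vertex 6 (distance=5)
    Update dist[8] = 6
  Visit vertex 8 (distance=6)
  Visit vertex 2 (distance=7)

Step 3: Shortest path: 3 -> 1 -> 2
Total weight: 3 + 4 = 7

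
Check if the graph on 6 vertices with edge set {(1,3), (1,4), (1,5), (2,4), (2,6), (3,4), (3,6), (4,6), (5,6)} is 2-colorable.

Step 1: Attempt 2-coloring using BFS:
  Start at vertex 1, assign color 0
  Color vertex 3 with color 1 (neighbor of 1)
  Color vertex 4 with color 1 (neighbor of 1)
  Color vertex 5 with color 1 (neighbor of 1)

Step 2: Conflict found! Vertices 3 and 4 are adjacent but have the same color.
This means the graph contains an odd cycle.

The graph is NOT bipartite.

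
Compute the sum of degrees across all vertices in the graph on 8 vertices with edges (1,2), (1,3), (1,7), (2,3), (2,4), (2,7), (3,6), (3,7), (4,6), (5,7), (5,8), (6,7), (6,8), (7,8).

Step 1: Count edges incident to each vertex:
  deg(1) = 3 (neighbors: 2, 3, 7)
  deg(2) = 4 (neighbors: 1, 3, 4, 7)
  deg(3) = 4 (neighbors: 1, 2, 6, 7)
  deg(4) = 2 (neighbors: 2, 6)
  deg(5) = 2 (neighbors: 7, 8)
  deg(6) = 4 (neighbors: 3, 4, 7, 8)
  deg(7) = 6 (neighbors: 1, 2, 3, 5, 6, 8)
  deg(8) = 3 (neighbors: 5, 6, 7)

Step 2: Sum all degrees:
  3 + 4 + 4 + 2 + 2 + 4 + 6 + 3 = 28

Verification: sum of degrees = 2 * |E| = 2 * 14 = 28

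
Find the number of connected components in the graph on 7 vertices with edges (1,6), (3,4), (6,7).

Step 1: Build adjacency list from edges:
  1: 6
  2: (none)
  3: 4
  4: 3
  5: (none)
  6: 1, 7
  7: 6

Step 2: Run BFS/DFS from vertex 1:
  Visited: {1, 6, 7}
  Reached 3 of 7 vertices

Step 3: Only 3 of 7 vertices reached. Graph is disconnected.
Connected components: {1, 6, 7}, {2}, {3, 4}, {5}
Number of connected components: 4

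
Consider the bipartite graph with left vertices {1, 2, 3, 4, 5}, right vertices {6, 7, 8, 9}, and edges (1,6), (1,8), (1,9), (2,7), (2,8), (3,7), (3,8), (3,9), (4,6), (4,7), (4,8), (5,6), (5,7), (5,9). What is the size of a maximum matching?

Step 1: List the neighbors of each left vertex:
  1: 6, 8, 9
  2: 7, 8
  3: 7, 8, 9
  4: 6, 7, 8
  5: 6, 7, 9

Step 2: Greedily match left vertices, then look for augmenting paths:
  Match 1 -- 6
  Match 2 -- 7
  Match 3 -- 8
  Match 5 -- 9
  No augmenting path remains.

Step 3: Verify this is maximum:
  Matching size 4 = min(|L|, |R|) = min(5, 4), which is an upper bound, so this matching is maximum.

Maximum matching: {(1,6), (2,7), (3,8), (5,9)}
Size: 4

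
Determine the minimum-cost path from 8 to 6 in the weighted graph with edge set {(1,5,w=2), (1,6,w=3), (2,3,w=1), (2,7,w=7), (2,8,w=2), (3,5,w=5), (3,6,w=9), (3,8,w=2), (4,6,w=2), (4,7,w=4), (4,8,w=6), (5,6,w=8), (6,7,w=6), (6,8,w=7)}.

Step 1: Build adjacency list with weights:
  1: 5(w=2), 6(w=3)
  2: 3(w=1), 7(w=7), 8(w=2)
  3: 2(w=1), 5(w=5), 6(w=9), 8(w=2)
  4: 6(w=2), 7(w=4), 8(w=6)
  5: 1(w=2), 3(w=5), 6(w=8)
  6: 1(w=3), 3(w=9), 4(w=2), 5(w=8), 7(w=6), 8(w=7)
  7: 2(w=7), 4(w=4), 6(w=6)
  8: 2(w=2), 3(w=2), 4(w=6), 6(w=7)

Step 2: Apply Dijkstra's algorithm from vertex 8:
  Visit vertex 8 (distance=0)
    Update dist[2] = 2
    Update dist[3] = 2
    Update dist[4] = 6
    Update dist[6] = 7
  Visit vertex 2 (distance=2)
    Update dist[7] = 9
  Visit vertex 3 (distance=2)
    Update dist[5] = 7
  Visit vertex 4 (distance=6)
  Visit vertex 5 (distance=7)
    Update dist[1] = 9
  Visit vertex 6 (distance=7)

Step 3: Shortest path: 8 -> 6
Total weight: 7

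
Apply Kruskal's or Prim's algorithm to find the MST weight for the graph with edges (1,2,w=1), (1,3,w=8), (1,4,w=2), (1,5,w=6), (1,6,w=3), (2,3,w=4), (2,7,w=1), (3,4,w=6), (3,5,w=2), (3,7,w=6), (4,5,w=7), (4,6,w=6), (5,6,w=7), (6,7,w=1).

Apply Kruskal's algorithm (sort edges by weight, add if no cycle):

Sorted edges by weight:
  (1,2) w=1
  (2,7) w=1
  (6,7) w=1
  (1,4) w=2
  (3,5) w=2
  (1,6) w=3
  (2,3) w=4
  (1,5) w=6
  (3,7) w=6
  (3,4) w=6
  (4,6) w=6
  (4,5) w=7
  (5,6) w=7
  (1,3) w=8

Add edge (1,2) w=1 -- no cycle. Running total: 1
Add edge (2,7) w=1 -- no cycle. Running total: 2
Add edge (6,7) w=1 -- no cycle. Running total: 3
Add edge (1,4) w=2 -- no cycle. Running total: 5
Add edge (3,5) w=2 -- no cycle. Running total: 7
Skip edge (1,6) w=3 -- would create cycle
Add edge (2,3) w=4 -- no cycle. Running total: 11

MST edges: (1,2,w=1), (2,7,w=1), (6,7,w=1), (1,4,w=2), (3,5,w=2), (2,3,w=4)
Total MST weight: 1 + 1 + 1 + 2 + 2 + 4 = 11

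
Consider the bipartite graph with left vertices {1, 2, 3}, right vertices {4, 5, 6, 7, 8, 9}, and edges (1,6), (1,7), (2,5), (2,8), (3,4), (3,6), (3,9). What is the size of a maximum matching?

Step 1: List the neighbors of each left vertex:
  1: 6, 7
  2: 5, 8
  3: 4, 6, 9

Step 2: Greedily match left vertices, then look for augmenting paths:
  Match 1 -- 6
  Match 2 -- 5
  Match 3 -- 4
  No augmenting path remains.

Step 3: Verify this is maximum:
  Matching size 3 = min(|L|, |R|) = min(3, 6), which is an upper bound, so this matching is maximum.

Maximum matching: {(1,6), (2,5), (3,4)}
Size: 3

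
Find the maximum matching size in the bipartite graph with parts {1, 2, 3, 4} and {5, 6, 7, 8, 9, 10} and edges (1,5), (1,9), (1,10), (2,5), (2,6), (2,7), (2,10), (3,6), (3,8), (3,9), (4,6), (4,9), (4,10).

Step 1: List the neighbors of each left vertex:
  1: 5, 9, 10
  2: 5, 6, 7, 10
  3: 6, 8, 9
  4: 6, 9, 10

Step 2: Greedily match left vertices, then look for augmenting paths:
  Match 1 -- 5
  Match 2 -- 6
  Match 3 -- 8
  Match 4 -- 9
  No augmenting path remains.

Step 3: Verify this is maximum:
  Matching size 4 = min(|L|, |R|) = min(4, 6), which is an upper bound, so this matching is maximum.

Maximum matching: {(1,5), (2,6), (3,8), (4,9)}
Size: 4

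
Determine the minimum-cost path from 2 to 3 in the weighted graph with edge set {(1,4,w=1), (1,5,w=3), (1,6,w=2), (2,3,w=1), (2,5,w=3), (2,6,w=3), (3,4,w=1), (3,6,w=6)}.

Step 1: Build adjacency list with weights:
  1: 4(w=1), 5(w=3), 6(w=2)
  2: 3(w=1), 5(w=3), 6(w=3)
  3: 2(w=1), 4(w=1), 6(w=6)
  4: 1(w=1), 3(w=1)
  5: 1(w=3), 2(w=3)
  6: 1(w=2), 2(w=3), 3(w=6)

Step 2: Apply Dijkstra's algorithm from vertex 2:
  Visit vertex 2 (distance=0)
    Update dist[3] = 1
    Update dist[5] = 3
    Update dist[6] = 3
  Visit vertex 3 (distance=1)
    Update dist[4] = 2

Step 3: Shortest path: 2 -> 3
Total weight: 1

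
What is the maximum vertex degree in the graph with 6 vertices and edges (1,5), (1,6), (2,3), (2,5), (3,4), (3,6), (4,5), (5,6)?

Step 1: Count edges incident to each vertex:
  deg(1) = 2 (neighbors: 5, 6)
  deg(2) = 2 (neighbors: 3, 5)
  deg(3) = 3 (neighbors: 2, 4, 6)
  deg(4) = 2 (neighbors: 3, 5)
  deg(5) = 4 (neighbors: 1, 2, 4, 6)
  deg(6) = 3 (neighbors: 1, 3, 5)

Step 2: Find maximum:
  max(2, 2, 3, 2, 4, 3) = 4 (vertex 5)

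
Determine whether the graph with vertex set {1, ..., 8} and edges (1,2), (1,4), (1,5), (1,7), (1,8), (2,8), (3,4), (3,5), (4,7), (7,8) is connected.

Step 1: Build adjacency list from edges:
  1: 2, 4, 5, 7, 8
  2: 1, 8
  3: 4, 5
  4: 1, 3, 7
  5: 1, 3
  6: (none)
  7: 1, 4, 8
  8: 1, 2, 7

Step 2: Run BFS/DFS from vertex 1:
  Visited: {1, 2, 4, 5, 7, 8, 3}
  Reached 7 of 8 vertices

Step 3: Only 7 of 8 vertices reached. Graph is disconnected.
Connected components: {1, 2, 3, 4, 5, 7, 8}, {6}
Answer: No, the graph is not connected (2 components).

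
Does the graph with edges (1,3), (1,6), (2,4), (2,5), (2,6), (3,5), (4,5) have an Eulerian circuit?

Step 1: Find the degree of each vertex:
  deg(1) = 2
  deg(2) = 3
  deg(3) = 2
  deg(4) = 2
  deg(5) = 3
  deg(6) = 2

Step 2: Count vertices with odd degree:
  Odd-degree vertices: 2, 5 (2 total)

Step 3: Apply Euler's theorem:
  - Eulerian circuit exists iff graph is connected and all vertices have even degree
  - Eulerian path exists iff graph is connected and has 0 or 2 odd-degree vertices

Graph is connected with exactly 2 odd-degree vertices (2, 5).
Eulerian path exists (starting and ending at the odd-degree vertices), but no Eulerian circuit.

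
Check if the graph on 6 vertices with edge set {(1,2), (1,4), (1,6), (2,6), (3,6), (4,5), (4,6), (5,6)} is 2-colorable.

Step 1: Attempt 2-coloring using BFS:
  Start at vertex 1, assign color 0
  Color vertex 2 with color 1 (neighbor of 1)
  Color vertex 4 with color 1 (neighbor of 1)
  Color vertex 6 with color 1 (neighbor of 1)

Step 2: Conflict found! Vertices 2 and 6 are adjacent but have the same color.
This means the graph contains an odd cycle.

The graph is NOT bipartite.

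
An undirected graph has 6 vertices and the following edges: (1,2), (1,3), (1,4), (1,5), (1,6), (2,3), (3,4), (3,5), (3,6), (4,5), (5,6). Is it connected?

Step 1: Build adjacency list from edges:
  1: 2, 3, 4, 5, 6
  2: 1, 3
  3: 1, 2, 4, 5, 6
  4: 1, 3, 5
  5: 1, 3, 4, 6
  6: 1, 3, 5

Step 2: Run BFS/DFS from vertex 1:
  Visited: {1, 2, 3, 4, 5, 6}
  Reached 6 of 6 vertices

Step 3: All 6 vertices reached from vertex 1, so the graph is connected.
Answer: Yes, the graph is connected.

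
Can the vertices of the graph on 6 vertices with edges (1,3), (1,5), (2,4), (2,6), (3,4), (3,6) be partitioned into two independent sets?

Step 1: Attempt 2-coloring using BFS:
  Start at vertex 1, assign color 0
  Color vertex 3 with color 1 (neighbor of 1)
  Color vertex 5 with color 1 (neighbor of 1)
  Color vertex 4 with color 0 (neighbor of 3)
  Color vertex 6 with color 0 (neighbor of 3)
  Color vertex 2 with color 1 (neighbor of 4)

Step 2: 2-coloring succeeded. No conflicts found.
  Set A (color 0): {1, 4, 6}
  Set B (color 1): {2, 3, 5}

The graph is bipartite with partition {1, 4, 6}, {2, 3, 5}.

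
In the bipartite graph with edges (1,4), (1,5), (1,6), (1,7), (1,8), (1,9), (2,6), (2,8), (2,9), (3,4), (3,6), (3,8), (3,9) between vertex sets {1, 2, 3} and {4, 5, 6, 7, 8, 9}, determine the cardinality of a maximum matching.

Step 1: List the neighbors of each left vertex:
  1: 4, 5, 6, 7, 8, 9
  2: 6, 8, 9
  3: 4, 6, 8, 9

Step 2: Greedily match left vertices, then look for augmenting paths:
  Match 1 -- 4
  Match 2 -- 6
  Match 3 -- 8
  No augmenting path remains.

Step 3: Verify this is maximum:
  Matching size 3 = min(|L|, |R|) = min(3, 6), which is an upper bound, so this matching is maximum.

Maximum matching: {(1,4), (2,6), (3,8)}
Size: 3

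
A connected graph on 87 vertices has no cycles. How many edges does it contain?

A tree on n vertices always has exactly n - 1 edges.
For n = 87: edges = 87 - 1 = 86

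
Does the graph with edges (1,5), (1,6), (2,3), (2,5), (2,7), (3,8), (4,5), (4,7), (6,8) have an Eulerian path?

Step 1: Find the degree of each vertex:
  deg(1) = 2
  deg(2) = 3
  deg(3) = 2
  deg(4) = 2
  deg(5) = 3
  deg(6) = 2
  deg(7) = 2
  deg(8) = 2

Step 2: Count vertices with odd degree:
  Odd-degree vertices: 2, 5 (2 total)

Step 3: Apply Euler's theorem:
  - Eulerian circuit exists iff graph is connected and all vertices have even degree
  - Eulerian path exists iff graph is connected and has 0 or 2 odd-degree vertices

Graph is connected with exactly 2 odd-degree vertices (2, 5).
Eulerian path exists (starting and ending at the odd-degree vertices), but no Eulerian circuit.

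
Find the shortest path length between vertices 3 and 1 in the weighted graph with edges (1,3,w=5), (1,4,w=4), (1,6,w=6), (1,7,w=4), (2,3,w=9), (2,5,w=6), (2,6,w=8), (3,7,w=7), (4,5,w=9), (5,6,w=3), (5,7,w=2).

Step 1: Build adjacency list with weights:
  1: 3(w=5), 4(w=4), 6(w=6), 7(w=4)
  2: 3(w=9), 5(w=6), 6(w=8)
  3: 1(w=5), 2(w=9), 7(w=7)
  4: 1(w=4), 5(w=9)
  5: 2(w=6), 4(w=9), 6(w=3), 7(w=2)
  6: 1(w=6), 2(w=8), 5(w=3)
  7: 1(w=4), 3(w=7), 5(w=2)

Step 2: Apply Dijkstra's algorithm from vertex 3:
  Visit vertex 3 (distance=0)
    Update dist[1] = 5
    Update dist[2] = 9
    Update dist[7] = 7
  Visit vertex 1 (distance=5)
    Update dist[4] = 9
    Update dist[6] = 11

Step 3: Shortest path: 3 -> 1
Total weight: 5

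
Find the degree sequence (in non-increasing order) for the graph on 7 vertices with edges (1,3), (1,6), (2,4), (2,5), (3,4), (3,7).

Step 1: Count edges incident to each vertex:
  deg(1) = 2 (neighbors: 3, 6)
  deg(2) = 2 (neighbors: 4, 5)
  deg(3) = 3 (neighbors: 1, 4, 7)
  deg(4) = 2 (neighbors: 2, 3)
  deg(5) = 1 (neighbors: 2)
  deg(6) = 1 (neighbors: 1)
  deg(7) = 1 (neighbors: 3)

Step 2: Sort degrees in non-increasing order:
  Degrees: [2, 2, 3, 2, 1, 1, 1] -> sorted: [3, 2, 2, 2, 1, 1, 1]

Degree sequence: [3, 2, 2, 2, 1, 1, 1]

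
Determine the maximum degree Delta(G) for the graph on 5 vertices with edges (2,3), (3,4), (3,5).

Step 1: Count edges incident to each vertex:
  deg(1) = 0 (neighbors: none)
  deg(2) = 1 (neighbors: 3)
  deg(3) = 3 (neighbors: 2, 4, 5)
  deg(4) = 1 (neighbors: 3)
  deg(5) = 1 (neighbors: 3)

Step 2: Find maximum:
  max(0, 1, 3, 1, 1) = 3 (vertex 3)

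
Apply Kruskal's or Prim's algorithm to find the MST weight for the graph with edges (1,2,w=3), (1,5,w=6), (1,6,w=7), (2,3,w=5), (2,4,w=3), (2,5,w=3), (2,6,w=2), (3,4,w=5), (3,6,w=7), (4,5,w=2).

Apply Kruskal's algorithm (sort edges by weight, add if no cycle):

Sorted edges by weight:
  (2,6) w=2
  (4,5) w=2
  (1,2) w=3
  (2,4) w=3
  (2,5) w=3
  (2,3) w=5
  (3,4) w=5
  (1,5) w=6
  (1,6) w=7
  (3,6) w=7

Add edge (2,6) w=2 -- no cycle. Running total: 2
Add edge (4,5) w=2 -- no cycle. Running total: 4
Add edge (1,2) w=3 -- no cycle. Running total: 7
Add edge (2,4) w=3 -- no cycle. Running total: 10
Skip edge (2,5) w=3 -- would create cycle
Add edge (2,3) w=5 -- no cycle. Running total: 15

MST edges: (2,6,w=2), (4,5,w=2), (1,2,w=3), (2,4,w=3), (2,3,w=5)
Total MST weight: 2 + 2 + 3 + 3 + 5 = 15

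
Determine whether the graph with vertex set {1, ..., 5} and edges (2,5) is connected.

Step 1: Build adjacency list from edges:
  1: (none)
  2: 5
  3: (none)
  4: (none)
  5: 2

Step 2: Run BFS/DFS from vertex 1:
  Visited: {1}
  Reached 1 of 5 vertices

Step 3: Only 1 of 5 vertices reached. Graph is disconnected.
Connected components: {1}, {2, 5}, {3}, {4}
Answer: No, the graph is not connected (4 components).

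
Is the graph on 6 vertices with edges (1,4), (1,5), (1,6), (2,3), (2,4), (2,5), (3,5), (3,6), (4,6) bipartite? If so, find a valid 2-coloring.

Step 1: Attempt 2-coloring using BFS:
  Start at vertex 1, assign color 0
  Color vertex 4 with color 1 (neighbor of 1)
  Color vertex 5 with color 1 (neighbor of 1)
  Color vertex 6 with color 1 (neighbor of 1)
  Color vertex 2 with color 0 (neighbor of 4)

Step 2: Conflict found! Vertices 4 and 6 are adjacent but have the same color.
This means the graph contains an odd cycle.

The graph is NOT bipartite.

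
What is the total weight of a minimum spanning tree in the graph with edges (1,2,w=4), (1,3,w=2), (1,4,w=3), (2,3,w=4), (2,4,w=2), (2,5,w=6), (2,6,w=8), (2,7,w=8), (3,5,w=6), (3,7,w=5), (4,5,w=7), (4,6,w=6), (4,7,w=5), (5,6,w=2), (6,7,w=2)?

Apply Kruskal's algorithm (sort edges by weight, add if no cycle):

Sorted edges by weight:
  (1,3) w=2
  (2,4) w=2
  (5,6) w=2
  (6,7) w=2
  (1,4) w=3
  (1,2) w=4
  (2,3) w=4
  (3,7) w=5
  (4,7) w=5
  (2,5) w=6
  (3,5) w=6
  (4,6) w=6
  (4,5) w=7
  (2,7) w=8
  (2,6) w=8

Add edge (1,3) w=2 -- no cycle. Running total: 2
Add edge (2,4) w=2 -- no cycle. Running total: 4
Add edge (5,6) w=2 -- no cycle. Running total: 6
Add edge (6,7) w=2 -- no cycle. Running total: 8
Add edge (1,4) w=3 -- no cycle. Running total: 11
Skip edge (1,2) w=4 -- would create cycle
Skip edge (2,3) w=4 -- would create cycle
Add edge (3,7) w=5 -- no cycle. Running total: 16

MST edges: (1,3,w=2), (2,4,w=2), (5,6,w=2), (6,7,w=2), (1,4,w=3), (3,7,w=5)
Total MST weight: 2 + 2 + 2 + 2 + 3 + 5 = 16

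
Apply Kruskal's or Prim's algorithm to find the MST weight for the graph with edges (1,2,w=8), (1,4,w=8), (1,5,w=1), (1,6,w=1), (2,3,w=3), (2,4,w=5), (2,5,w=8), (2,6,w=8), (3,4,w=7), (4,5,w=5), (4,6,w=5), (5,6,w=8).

Apply Kruskal's algorithm (sort edges by weight, add if no cycle):

Sorted edges by weight:
  (1,5) w=1
  (1,6) w=1
  (2,3) w=3
  (2,4) w=5
  (4,5) w=5
  (4,6) w=5
  (3,4) w=7
  (1,2) w=8
  (1,4) w=8
  (2,6) w=8
  (2,5) w=8
  (5,6) w=8

Add edge (1,5) w=1 -- no cycle. Running total: 1
Add edge (1,6) w=1 -- no cycle. Running total: 2
Add edge (2,3) w=3 -- no cycle. Running total: 5
Add edge (2,4) w=5 -- no cycle. Running total: 10
Add edge (4,5) w=5 -- no cycle. Running total: 15

MST edges: (1,5,w=1), (1,6,w=1), (2,3,w=3), (2,4,w=5), (4,5,w=5)
Total MST weight: 1 + 1 + 3 + 5 + 5 = 15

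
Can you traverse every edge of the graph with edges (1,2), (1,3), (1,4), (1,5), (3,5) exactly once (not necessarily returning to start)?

Step 1: Find the degree of each vertex:
  deg(1) = 4
  deg(2) = 1
  deg(3) = 2
  deg(4) = 1
  deg(5) = 2

Step 2: Count vertices with odd degree:
  Odd-degree vertices: 2, 4 (2 total)

Step 3: Apply Euler's theorem:
  - Eulerian circuit exists iff graph is connected and all vertices have even degree
  - Eulerian path exists iff graph is connected and has 0 or 2 odd-degree vertices

Graph is connected with exactly 2 odd-degree vertices (2, 4).
Eulerian path exists (starting and ending at the odd-degree vertices), but no Eulerian circuit.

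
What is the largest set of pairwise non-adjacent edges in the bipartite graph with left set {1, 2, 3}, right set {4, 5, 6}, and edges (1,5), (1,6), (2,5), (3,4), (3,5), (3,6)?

Step 1: List the neighbors of each left vertex:
  1: 5, 6
  2: 5
  3: 4, 5, 6

Step 2: Greedily match left vertices, then look for augmenting paths:
  Match 1 -- 6
  Match 2 -- 5
  Match 3 -- 4
  No augmenting path remains.

Step 3: Verify this is maximum:
  Matching size 3 = min(|L|, |R|) = min(3, 3), which is an upper bound, so this matching is maximum.

Maximum matching: {(1,6), (2,5), (3,4)}
Size: 3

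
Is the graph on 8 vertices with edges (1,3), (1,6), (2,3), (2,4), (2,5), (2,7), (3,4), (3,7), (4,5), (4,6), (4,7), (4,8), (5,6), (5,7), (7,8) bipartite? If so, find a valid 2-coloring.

Step 1: Attempt 2-coloring using BFS:
  Start at vertex 1, assign color 0
  Color vertex 3 with color 1 (neighbor of 1)
  Color vertex 6 with color 1 (neighbor of 1)
  Color vertex 2 with color 0 (neighbor of 3)
  Color vertex 4 with color 0 (neighbor of 3)
  Color vertex 7 with color 0 (neighbor of 3)
  Color vertex 5 with color 0 (neighbor of 6)

Step 2: Conflict found! Vertices 2 and 4 are adjacent but have the same color.
This means the graph contains an odd cycle.

The graph is NOT bipartite.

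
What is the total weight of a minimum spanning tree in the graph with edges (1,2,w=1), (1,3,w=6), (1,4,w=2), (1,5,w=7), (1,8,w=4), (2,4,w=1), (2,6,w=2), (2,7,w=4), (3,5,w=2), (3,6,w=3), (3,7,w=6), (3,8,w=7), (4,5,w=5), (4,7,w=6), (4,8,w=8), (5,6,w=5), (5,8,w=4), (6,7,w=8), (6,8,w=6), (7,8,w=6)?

Apply Kruskal's algorithm (sort edges by weight, add if no cycle):

Sorted edges by weight:
  (1,2) w=1
  (2,4) w=1
  (1,4) w=2
  (2,6) w=2
  (3,5) w=2
  (3,6) w=3
  (1,8) w=4
  (2,7) w=4
  (5,8) w=4
  (4,5) w=5
  (5,6) w=5
  (1,3) w=6
  (3,7) w=6
  (4,7) w=6
  (6,8) w=6
  (7,8) w=6
  (1,5) w=7
  (3,8) w=7
  (4,8) w=8
  (6,7) w=8

Add edge (1,2) w=1 -- no cycle. Running total: 1
Add edge (2,4) w=1 -- no cycle. Running total: 2
Skip edge (1,4) w=2 -- would create cycle
Add edge (2,6) w=2 -- no cycle. Running total: 4
Add edge (3,5) w=2 -- no cycle. Running total: 6
Add edge (3,6) w=3 -- no cycle. Running total: 9
Add edge (1,8) w=4 -- no cycle. Running total: 13
Add edge (2,7) w=4 -- no cycle. Running total: 17

MST edges: (1,2,w=1), (2,4,w=1), (2,6,w=2), (3,5,w=2), (3,6,w=3), (1,8,w=4), (2,7,w=4)
Total MST weight: 1 + 1 + 2 + 2 + 3 + 4 + 4 = 17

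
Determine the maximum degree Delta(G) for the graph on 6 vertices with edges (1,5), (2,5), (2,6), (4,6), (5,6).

Step 1: Count edges incident to each vertex:
  deg(1) = 1 (neighbors: 5)
  deg(2) = 2 (neighbors: 5, 6)
  deg(3) = 0 (neighbors: none)
  deg(4) = 1 (neighbors: 6)
  deg(5) = 3 (neighbors: 1, 2, 6)
  deg(6) = 3 (neighbors: 2, 4, 5)

Step 2: Find maximum:
  max(1, 2, 0, 1, 3, 3) = 3 (vertex 5)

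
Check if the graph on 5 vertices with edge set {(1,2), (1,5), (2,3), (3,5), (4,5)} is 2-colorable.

Step 1: Attempt 2-coloring using BFS:
  Start at vertex 1, assign color 0
  Color vertex 2 with color 1 (neighbor of 1)
  Color vertex 5 with color 1 (neighbor of 1)
  Color vertex 3 with color 0 (neighbor of 2)
  Color vertex 4 with color 0 (neighbor of 5)

Step 2: 2-coloring succeeded. No conflicts found.
  Set A (color 0): {1, 3, 4}
  Set B (color 1): {2, 5}

The graph is bipartite with partition {1, 3, 4}, {2, 5}.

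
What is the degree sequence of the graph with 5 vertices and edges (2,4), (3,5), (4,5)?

Step 1: Count edges incident to each vertex:
  deg(1) = 0 (neighbors: none)
  deg(2) = 1 (neighbors: 4)
  deg(3) = 1 (neighbors: 5)
  deg(4) = 2 (neighbors: 2, 5)
  deg(5) = 2 (neighbors: 3, 4)

Step 2: Sort degrees in non-increasing order:
  Degrees: [0, 1, 1, 2, 2] -> sorted: [2, 2, 1, 1, 0]

Degree sequence: [2, 2, 1, 1, 0]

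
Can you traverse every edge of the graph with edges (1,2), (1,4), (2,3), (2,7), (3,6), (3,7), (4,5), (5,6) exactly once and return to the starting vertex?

Step 1: Find the degree of each vertex:
  deg(1) = 2
  deg(2) = 3
  deg(3) = 3
  deg(4) = 2
  deg(5) = 2
  deg(6) = 2
  deg(7) = 2

Step 2: Count vertices with odd degree:
  Odd-degree vertices: 2, 3 (2 total)

Step 3: Apply Euler's theorem:
  - Eulerian circuit exists iff graph is connected and all vertices have even degree
  - Eulerian path exists iff graph is connected and has 0 or 2 odd-degree vertices

Graph is connected with exactly 2 odd-degree vertices (2, 3).
Eulerian path exists (starting and ending at the odd-degree vertices), but no Eulerian circuit.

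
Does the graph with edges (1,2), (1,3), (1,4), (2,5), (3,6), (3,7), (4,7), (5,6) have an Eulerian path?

Step 1: Find the degree of each vertex:
  deg(1) = 3
  deg(2) = 2
  deg(3) = 3
  deg(4) = 2
  deg(5) = 2
  deg(6) = 2
  deg(7) = 2

Step 2: Count vertices with odd degree:
  Odd-degree vertices: 1, 3 (2 total)

Step 3: Apply Euler's theorem:
  - Eulerian circuit exists iff graph is connected and all vertices have even degree
  - Eulerian path exists iff graph is connected and has 0 or 2 odd-degree vertices

Graph is connected with exactly 2 odd-degree vertices (1, 3).
Eulerian path exists (starting and ending at the odd-degree vertices), but no Eulerian circuit.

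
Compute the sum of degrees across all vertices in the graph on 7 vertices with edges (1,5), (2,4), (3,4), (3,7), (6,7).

Step 1: Count edges incident to each vertex:
  deg(1) = 1 (neighbors: 5)
  deg(2) = 1 (neighbors: 4)
  deg(3) = 2 (neighbors: 4, 7)
  deg(4) = 2 (neighbors: 2, 3)
  deg(5) = 1 (neighbors: 1)
  deg(6) = 1 (neighbors: 7)
  deg(7) = 2 (neighbors: 3, 6)

Step 2: Sum all degrees:
  1 + 1 + 2 + 2 + 1 + 1 + 2 = 10

Verification: sum of degrees = 2 * |E| = 2 * 5 = 10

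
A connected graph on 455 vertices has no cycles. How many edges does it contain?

A tree on n vertices always has exactly n - 1 edges.
For n = 455: edges = 455 - 1 = 454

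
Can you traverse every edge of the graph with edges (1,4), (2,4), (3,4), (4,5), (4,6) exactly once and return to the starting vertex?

Step 1: Find the degree of each vertex:
  deg(1) = 1
  deg(2) = 1
  deg(3) = 1
  deg(4) = 5
  deg(5) = 1
  deg(6) = 1

Step 2: Count vertices with odd degree:
  Odd-degree vertices: 1, 2, 3, 4, 5, 6 (6 total)

Step 3: Apply Euler's theorem:
  - Eulerian circuit exists iff graph is connected and all vertices have even degree
  - Eulerian path exists iff graph is connected and has 0 or 2 odd-degree vertices

Graph has 6 odd-degree vertices (need 0 or 2).
Neither Eulerian path nor Eulerian circuit exists.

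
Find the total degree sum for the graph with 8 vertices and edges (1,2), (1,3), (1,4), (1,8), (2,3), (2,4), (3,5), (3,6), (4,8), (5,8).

Step 1: Count edges incident to each vertex:
  deg(1) = 4 (neighbors: 2, 3, 4, 8)
  deg(2) = 3 (neighbors: 1, 3, 4)
  deg(3) = 4 (neighbors: 1, 2, 5, 6)
  deg(4) = 3 (neighbors: 1, 2, 8)
  deg(5) = 2 (neighbors: 3, 8)
  deg(6) = 1 (neighbors: 3)
  deg(7) = 0 (neighbors: none)
  deg(8) = 3 (neighbors: 1, 4, 5)

Step 2: Sum all degrees:
  4 + 3 + 4 + 3 + 2 + 1 + 0 + 3 = 20

Verification: sum of degrees = 2 * |E| = 2 * 10 = 20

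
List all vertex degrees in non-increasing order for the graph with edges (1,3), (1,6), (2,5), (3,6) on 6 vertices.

Step 1: Count edges incident to each vertex:
  deg(1) = 2 (neighbors: 3, 6)
  deg(2) = 1 (neighbors: 5)
  deg(3) = 2 (neighbors: 1, 6)
  deg(4) = 0 (neighbors: none)
  deg(5) = 1 (neighbors: 2)
  deg(6) = 2 (neighbors: 1, 3)

Step 2: Sort degrees in non-increasing order:
  Degrees: [2, 1, 2, 0, 1, 2] -> sorted: [2, 2, 2, 1, 1, 0]

Degree sequence: [2, 2, 2, 1, 1, 0]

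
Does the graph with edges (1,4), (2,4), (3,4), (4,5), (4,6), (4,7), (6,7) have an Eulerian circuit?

Step 1: Find the degree of each vertex:
  deg(1) = 1
  deg(2) = 1
  deg(3) = 1
  deg(4) = 6
  deg(5) = 1
  deg(6) = 2
  deg(7) = 2

Step 2: Count vertices with odd degree:
  Odd-degree vertices: 1, 2, 3, 5 (4 total)

Step 3: Apply Euler's theorem:
  - Eulerian circuit exists iff graph is connected and all vertices have even degree
  - Eulerian path exists iff graph is connected and has 0 or 2 odd-degree vertices

Graph has 4 odd-degree vertices (need 0 or 2).
Neither Eulerian path nor Eulerian circuit exists.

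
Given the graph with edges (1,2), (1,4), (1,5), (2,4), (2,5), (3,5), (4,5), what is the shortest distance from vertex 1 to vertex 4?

Step 1: Build adjacency list:
  1: 2, 4, 5
  2: 1, 4, 5
  3: 5
  4: 1, 2, 5
  5: 1, 2, 3, 4

Step 2: BFS from vertex 1 to find shortest path to 4:
  vertex 2 reached at distance 1
  vertex 4 reached at distance 1

Step 3: Shortest path: 1 -> 4
Path length: 1 edge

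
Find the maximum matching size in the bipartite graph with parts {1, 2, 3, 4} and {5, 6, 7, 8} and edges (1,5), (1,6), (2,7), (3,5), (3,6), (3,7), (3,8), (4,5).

Step 1: List the neighbors of each left vertex:
  1: 5, 6
  2: 7
  3: 5, 6, 7, 8
  4: 5

Step 2: Greedily match left vertices, then look for augmenting paths:
  Match 1 -- 6
  Match 2 -- 7
  Match 3 -- 8
  Match 4 -- 5
  No augmenting path remains.

Step 3: Verify this is maximum:
  Matching size 4 = min(|L|, |R|) = min(4, 4), which is an upper bound, so this matching is maximum.

Maximum matching: {(1,6), (2,7), (3,8), (4,5)}
Size: 4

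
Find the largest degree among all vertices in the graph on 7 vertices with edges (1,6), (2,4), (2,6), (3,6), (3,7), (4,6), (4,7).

Step 1: Count edges incident to each vertex:
  deg(1) = 1 (neighbors: 6)
  deg(2) = 2 (neighbors: 4, 6)
  deg(3) = 2 (neighbors: 6, 7)
  deg(4) = 3 (neighbors: 2, 6, 7)
  deg(5) = 0 (neighbors: none)
  deg(6) = 4 (neighbors: 1, 2, 3, 4)
  deg(7) = 2 (neighbors: 3, 4)

Step 2: Find maximum:
  max(1, 2, 2, 3, 0, 4, 2) = 4 (vertex 6)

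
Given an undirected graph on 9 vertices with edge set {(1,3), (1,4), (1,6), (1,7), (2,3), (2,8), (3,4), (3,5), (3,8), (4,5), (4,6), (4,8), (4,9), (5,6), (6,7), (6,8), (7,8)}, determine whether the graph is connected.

Step 1: Build adjacency list from edges:
  1: 3, 4, 6, 7
  2: 3, 8
  3: 1, 2, 4, 5, 8
  4: 1, 3, 5, 6, 8, 9
  5: 3, 4, 6
  6: 1, 4, 5, 7, 8
  7: 1, 6, 8
  8: 2, 3, 4, 6, 7
  9: 4

Step 2: Run BFS/DFS from vertex 1:
  Visited: {1, 3, 4, 6, 7, 2, 5, 8, 9}
  Reached 9 of 9 vertices

Step 3: All 9 vertices reached from vertex 1, so the graph is connected.
Answer: Yes, the graph is connected.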